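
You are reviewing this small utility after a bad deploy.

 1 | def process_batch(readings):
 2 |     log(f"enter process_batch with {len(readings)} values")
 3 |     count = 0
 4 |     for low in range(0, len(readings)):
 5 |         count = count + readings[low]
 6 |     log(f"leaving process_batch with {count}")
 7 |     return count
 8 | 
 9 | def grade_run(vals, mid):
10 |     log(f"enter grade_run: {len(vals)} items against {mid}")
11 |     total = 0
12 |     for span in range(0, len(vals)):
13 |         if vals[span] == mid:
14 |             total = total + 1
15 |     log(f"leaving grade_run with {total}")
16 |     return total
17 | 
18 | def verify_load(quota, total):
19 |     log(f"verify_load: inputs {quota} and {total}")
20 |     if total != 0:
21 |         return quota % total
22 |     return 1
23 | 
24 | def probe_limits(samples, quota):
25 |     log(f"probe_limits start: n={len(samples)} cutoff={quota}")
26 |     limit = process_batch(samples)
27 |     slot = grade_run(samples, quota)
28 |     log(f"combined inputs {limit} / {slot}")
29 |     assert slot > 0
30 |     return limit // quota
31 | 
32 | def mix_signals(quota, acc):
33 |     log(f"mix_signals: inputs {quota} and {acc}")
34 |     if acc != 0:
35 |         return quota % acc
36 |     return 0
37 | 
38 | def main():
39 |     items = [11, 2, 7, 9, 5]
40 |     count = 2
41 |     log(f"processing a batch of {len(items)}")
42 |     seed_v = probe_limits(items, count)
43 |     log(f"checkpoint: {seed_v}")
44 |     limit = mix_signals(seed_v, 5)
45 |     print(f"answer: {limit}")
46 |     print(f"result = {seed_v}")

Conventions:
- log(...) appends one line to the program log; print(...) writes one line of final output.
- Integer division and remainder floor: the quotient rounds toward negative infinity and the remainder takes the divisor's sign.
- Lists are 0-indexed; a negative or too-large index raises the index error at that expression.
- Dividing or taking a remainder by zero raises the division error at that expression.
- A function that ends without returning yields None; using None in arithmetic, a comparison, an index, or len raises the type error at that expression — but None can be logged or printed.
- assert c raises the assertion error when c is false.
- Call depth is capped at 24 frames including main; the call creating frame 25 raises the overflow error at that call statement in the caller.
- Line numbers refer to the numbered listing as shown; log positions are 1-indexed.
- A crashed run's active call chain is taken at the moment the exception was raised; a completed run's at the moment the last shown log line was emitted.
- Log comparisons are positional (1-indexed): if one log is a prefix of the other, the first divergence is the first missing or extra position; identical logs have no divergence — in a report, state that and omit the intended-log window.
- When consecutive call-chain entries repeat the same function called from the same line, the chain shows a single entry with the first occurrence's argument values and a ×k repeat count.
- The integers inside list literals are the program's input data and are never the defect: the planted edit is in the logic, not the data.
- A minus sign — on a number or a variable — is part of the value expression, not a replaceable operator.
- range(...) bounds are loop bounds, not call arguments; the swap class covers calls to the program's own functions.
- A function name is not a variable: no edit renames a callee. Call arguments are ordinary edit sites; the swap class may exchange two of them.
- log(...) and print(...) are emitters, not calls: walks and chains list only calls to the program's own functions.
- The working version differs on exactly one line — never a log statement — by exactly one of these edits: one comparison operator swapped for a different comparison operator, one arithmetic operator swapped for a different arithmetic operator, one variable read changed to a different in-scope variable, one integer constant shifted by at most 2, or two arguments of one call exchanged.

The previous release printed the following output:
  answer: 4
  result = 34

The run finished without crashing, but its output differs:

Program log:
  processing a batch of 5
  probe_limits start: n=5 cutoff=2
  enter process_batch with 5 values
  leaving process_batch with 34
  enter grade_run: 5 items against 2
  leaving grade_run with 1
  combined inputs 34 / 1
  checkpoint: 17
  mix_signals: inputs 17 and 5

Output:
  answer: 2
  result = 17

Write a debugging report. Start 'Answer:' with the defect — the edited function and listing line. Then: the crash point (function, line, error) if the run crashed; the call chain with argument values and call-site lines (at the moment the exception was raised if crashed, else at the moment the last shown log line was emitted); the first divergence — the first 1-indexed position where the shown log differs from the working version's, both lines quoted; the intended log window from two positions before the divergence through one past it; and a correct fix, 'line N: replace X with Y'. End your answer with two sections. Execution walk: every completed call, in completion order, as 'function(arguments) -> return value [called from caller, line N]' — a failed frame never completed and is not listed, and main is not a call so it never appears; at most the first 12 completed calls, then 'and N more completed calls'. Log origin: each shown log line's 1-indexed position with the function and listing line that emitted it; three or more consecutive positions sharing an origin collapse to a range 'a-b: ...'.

Answer: the defect is in probe_limits at line 30.
Core observation: The earliest visible damage is log position 8 — 'checkpoint: 17' rather than the intended 'checkpoint: 34'.
Call chain: main -> mix_signals(17, 5) (called at line 44).
First divergence: position 8 — the shown line 'checkpoint: 17' should read 'checkpoint: 34'.
Intended log window:
  6: leaving grade_run with 1
  7: combined inputs 34 / 1
  8: checkpoint: 34
  9: mix_signals: inputs 34 and 5
Execution walk:
  process_batch([11, 2, 7, 9, 5]) -> 34  [called from probe_limits, line 26]
  grade_run([11, 2, 7, 9, 5], 2) -> 1  [called from probe_limits, line 27]
  probe_limits([11, 2, 7, 9, 5], 2) -> 17  [called from main, line 42]
  mix_signals(17, 5) -> 2  [called from main, line 44]
Log origins:
  1: emitted by main (line 41)
  2: emitted by probe_limits (line 25)
  3: emitted by process_batch (line 2)
  4: emitted by process_batch (line 6)
  5: emitted by grade_run (line 10)
  6: emitted by grade_run (line 15)
  7: emitted by probe_limits (line 28)
  8: emitted by main (line 43)
  9: emitted by mix_signals (line 33)
A correct fix: line 30: replace `quota` with `slot`.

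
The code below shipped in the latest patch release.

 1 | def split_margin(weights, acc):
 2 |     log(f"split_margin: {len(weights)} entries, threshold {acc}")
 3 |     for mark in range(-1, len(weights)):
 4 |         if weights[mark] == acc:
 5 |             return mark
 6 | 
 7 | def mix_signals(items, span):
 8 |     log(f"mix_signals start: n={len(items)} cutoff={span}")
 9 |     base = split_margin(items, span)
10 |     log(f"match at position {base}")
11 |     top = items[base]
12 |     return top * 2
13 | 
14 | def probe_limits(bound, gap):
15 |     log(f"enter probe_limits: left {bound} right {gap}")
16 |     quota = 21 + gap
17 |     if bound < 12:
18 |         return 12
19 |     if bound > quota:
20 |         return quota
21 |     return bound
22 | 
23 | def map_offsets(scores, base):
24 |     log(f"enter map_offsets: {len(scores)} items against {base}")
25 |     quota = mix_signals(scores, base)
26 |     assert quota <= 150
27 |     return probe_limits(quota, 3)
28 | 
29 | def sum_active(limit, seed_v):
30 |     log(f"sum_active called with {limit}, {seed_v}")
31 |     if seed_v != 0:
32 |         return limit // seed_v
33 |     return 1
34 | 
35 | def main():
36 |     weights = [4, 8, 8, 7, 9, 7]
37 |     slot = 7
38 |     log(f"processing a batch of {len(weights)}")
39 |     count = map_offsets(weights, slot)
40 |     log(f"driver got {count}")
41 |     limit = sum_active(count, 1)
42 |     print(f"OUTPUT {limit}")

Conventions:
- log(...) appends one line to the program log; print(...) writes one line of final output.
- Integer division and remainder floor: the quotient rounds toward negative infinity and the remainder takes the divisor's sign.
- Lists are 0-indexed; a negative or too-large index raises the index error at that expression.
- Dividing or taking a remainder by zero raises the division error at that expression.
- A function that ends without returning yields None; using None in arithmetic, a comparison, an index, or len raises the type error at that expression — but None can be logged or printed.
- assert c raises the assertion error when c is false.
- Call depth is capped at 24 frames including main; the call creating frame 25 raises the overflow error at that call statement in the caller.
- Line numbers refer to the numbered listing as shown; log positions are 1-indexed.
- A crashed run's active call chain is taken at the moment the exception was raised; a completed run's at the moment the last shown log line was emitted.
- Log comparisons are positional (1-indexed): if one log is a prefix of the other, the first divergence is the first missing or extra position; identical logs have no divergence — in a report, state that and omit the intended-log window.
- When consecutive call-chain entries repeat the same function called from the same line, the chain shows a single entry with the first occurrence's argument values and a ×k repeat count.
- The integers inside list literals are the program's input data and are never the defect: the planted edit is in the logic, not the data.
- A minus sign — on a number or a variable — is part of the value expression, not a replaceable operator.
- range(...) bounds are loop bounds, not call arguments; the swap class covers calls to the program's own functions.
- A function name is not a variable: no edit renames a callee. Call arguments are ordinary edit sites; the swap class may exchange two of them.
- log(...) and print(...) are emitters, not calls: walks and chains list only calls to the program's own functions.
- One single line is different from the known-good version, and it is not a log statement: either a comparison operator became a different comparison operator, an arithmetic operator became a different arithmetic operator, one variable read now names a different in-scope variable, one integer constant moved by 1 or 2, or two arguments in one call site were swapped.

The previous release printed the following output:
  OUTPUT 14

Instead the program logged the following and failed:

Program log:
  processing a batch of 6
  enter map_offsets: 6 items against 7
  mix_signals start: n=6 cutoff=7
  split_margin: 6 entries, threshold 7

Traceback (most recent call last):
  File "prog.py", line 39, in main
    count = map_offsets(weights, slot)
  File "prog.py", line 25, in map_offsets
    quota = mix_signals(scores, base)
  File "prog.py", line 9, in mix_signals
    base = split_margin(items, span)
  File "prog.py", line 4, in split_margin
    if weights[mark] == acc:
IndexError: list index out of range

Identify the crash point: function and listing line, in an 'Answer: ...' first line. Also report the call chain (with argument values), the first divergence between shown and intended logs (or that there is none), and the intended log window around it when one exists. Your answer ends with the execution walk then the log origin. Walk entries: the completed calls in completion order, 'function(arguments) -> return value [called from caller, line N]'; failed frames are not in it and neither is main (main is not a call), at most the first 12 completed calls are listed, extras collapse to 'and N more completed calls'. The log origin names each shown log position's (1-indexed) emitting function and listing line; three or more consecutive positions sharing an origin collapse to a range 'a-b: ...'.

Answer: the error was raised in split_margin, line 4.
Key fact: After 4 matching log lines the faulty run goes silent, while the working version continues with 'match at position 3'.
Call chain: main -> map_offsets([4, 8, 8, 7, 9, 7], 7) (called at line 39) -> mix_signals([4, 8, 8, 7, 9, 7], 7) (called at line 25) -> split_margin([4, 8, 8, 7, 9, 7], 7) (called at line 9).
First divergence: position 5; the shown log stops at 4 lines while the working version next logs 'match at position 3'.
Intended log window:
  3: mix_signals start: n=6 cutoff=7
  4: split_margin: 6 entries, threshold 7
  5: match at position 3
  6: enter probe_limits: left 14 right 3
Execution walk:
  (no call completed)
Log origin:
  1: logged in main at line 38
  2: logged in map_offsets at line 24
  3: logged in mix_signals at line 8
  4: logged in split_margin at line 2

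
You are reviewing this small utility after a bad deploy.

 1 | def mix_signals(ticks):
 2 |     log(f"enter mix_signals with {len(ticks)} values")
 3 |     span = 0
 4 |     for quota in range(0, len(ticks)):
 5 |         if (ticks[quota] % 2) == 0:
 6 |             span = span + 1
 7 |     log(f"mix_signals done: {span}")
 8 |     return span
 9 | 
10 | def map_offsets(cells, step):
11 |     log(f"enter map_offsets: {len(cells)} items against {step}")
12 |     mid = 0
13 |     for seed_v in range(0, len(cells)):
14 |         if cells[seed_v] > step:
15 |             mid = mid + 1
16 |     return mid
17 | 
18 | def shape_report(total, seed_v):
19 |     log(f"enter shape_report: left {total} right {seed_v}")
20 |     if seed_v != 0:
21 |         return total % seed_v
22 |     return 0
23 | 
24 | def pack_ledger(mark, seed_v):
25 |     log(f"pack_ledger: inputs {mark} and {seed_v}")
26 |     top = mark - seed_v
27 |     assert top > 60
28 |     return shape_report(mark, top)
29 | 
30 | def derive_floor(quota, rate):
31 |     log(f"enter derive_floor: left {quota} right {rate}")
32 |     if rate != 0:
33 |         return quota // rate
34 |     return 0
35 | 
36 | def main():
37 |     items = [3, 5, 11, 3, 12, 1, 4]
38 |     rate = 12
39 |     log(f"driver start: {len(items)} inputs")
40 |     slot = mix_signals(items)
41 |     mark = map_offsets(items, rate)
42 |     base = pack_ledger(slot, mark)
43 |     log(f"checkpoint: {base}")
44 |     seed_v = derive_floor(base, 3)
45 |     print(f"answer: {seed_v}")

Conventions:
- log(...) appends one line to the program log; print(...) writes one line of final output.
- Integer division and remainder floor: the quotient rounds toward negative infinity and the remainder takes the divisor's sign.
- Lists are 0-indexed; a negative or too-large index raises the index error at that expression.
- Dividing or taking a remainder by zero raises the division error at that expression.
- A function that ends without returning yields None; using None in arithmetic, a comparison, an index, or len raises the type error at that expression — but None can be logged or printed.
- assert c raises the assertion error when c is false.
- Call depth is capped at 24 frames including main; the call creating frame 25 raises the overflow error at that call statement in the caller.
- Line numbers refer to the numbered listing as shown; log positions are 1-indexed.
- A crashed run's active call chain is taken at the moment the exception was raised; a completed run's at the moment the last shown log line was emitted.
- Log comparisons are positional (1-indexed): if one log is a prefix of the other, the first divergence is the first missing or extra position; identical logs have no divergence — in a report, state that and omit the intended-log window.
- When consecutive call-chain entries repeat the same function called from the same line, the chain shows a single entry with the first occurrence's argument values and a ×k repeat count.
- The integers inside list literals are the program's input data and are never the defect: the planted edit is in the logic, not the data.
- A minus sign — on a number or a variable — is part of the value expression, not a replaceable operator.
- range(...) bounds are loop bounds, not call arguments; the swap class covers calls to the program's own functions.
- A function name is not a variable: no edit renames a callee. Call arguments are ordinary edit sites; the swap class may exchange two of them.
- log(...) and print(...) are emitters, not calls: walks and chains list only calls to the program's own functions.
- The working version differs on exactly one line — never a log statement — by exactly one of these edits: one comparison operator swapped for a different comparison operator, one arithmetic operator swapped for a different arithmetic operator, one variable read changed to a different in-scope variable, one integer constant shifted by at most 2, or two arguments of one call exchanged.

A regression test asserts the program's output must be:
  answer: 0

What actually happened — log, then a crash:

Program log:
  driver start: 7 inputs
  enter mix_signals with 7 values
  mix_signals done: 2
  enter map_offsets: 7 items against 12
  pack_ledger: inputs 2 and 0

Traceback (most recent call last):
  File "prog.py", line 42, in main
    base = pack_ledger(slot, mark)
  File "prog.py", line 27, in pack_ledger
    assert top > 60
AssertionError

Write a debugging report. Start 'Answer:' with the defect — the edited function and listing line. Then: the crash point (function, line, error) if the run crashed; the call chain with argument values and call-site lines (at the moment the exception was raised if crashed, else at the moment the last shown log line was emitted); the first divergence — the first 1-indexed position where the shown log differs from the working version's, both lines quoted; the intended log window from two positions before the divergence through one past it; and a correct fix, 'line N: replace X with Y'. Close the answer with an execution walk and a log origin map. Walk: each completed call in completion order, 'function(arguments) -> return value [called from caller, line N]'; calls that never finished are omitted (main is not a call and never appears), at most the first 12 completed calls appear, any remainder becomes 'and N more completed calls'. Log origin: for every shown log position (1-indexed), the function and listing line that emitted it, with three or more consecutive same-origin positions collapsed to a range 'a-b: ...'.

Answer: the defect is in pack_ledger at line 27.
Key fact: A complete run would log 'enter shape_report: left 2 right 2' next, but this one stopped at 5 lines.
Crash: pack_ledger, line 27, AssertionError.
Call chain: main -> pack_ledger(2, 0) (called at line 42).
First divergence: position 6; the shown log stops at 5 lines while the working version next logs 'enter shape_report: left 2 right 2'.
Intended log window:
  4: enter map_offsets: 7 items against 12
  5: pack_ledger: inputs 2 and 0
  6: enter shape_report: left 2 right 2
  7: checkpoint: 0
Execution walk:
  mix_signals([3, 5, 11, 3, 12, 1, 4]) -> 2  [called from main, line 40]
  map_offsets([3, 5, 11, 3, 12, 1, 4], 12) -> 0  [called from main, line 41]
Log origins:
  1: emitted by main (line 39)
  2: emitted by mix_signals (line 2)
  3: emitted by mix_signals (line 7)
  4: emitted by map_offsets (line 11)
  5: emitted by pack_ledger (line 25)
A correct fix: line 27: replace `>` with `<=`.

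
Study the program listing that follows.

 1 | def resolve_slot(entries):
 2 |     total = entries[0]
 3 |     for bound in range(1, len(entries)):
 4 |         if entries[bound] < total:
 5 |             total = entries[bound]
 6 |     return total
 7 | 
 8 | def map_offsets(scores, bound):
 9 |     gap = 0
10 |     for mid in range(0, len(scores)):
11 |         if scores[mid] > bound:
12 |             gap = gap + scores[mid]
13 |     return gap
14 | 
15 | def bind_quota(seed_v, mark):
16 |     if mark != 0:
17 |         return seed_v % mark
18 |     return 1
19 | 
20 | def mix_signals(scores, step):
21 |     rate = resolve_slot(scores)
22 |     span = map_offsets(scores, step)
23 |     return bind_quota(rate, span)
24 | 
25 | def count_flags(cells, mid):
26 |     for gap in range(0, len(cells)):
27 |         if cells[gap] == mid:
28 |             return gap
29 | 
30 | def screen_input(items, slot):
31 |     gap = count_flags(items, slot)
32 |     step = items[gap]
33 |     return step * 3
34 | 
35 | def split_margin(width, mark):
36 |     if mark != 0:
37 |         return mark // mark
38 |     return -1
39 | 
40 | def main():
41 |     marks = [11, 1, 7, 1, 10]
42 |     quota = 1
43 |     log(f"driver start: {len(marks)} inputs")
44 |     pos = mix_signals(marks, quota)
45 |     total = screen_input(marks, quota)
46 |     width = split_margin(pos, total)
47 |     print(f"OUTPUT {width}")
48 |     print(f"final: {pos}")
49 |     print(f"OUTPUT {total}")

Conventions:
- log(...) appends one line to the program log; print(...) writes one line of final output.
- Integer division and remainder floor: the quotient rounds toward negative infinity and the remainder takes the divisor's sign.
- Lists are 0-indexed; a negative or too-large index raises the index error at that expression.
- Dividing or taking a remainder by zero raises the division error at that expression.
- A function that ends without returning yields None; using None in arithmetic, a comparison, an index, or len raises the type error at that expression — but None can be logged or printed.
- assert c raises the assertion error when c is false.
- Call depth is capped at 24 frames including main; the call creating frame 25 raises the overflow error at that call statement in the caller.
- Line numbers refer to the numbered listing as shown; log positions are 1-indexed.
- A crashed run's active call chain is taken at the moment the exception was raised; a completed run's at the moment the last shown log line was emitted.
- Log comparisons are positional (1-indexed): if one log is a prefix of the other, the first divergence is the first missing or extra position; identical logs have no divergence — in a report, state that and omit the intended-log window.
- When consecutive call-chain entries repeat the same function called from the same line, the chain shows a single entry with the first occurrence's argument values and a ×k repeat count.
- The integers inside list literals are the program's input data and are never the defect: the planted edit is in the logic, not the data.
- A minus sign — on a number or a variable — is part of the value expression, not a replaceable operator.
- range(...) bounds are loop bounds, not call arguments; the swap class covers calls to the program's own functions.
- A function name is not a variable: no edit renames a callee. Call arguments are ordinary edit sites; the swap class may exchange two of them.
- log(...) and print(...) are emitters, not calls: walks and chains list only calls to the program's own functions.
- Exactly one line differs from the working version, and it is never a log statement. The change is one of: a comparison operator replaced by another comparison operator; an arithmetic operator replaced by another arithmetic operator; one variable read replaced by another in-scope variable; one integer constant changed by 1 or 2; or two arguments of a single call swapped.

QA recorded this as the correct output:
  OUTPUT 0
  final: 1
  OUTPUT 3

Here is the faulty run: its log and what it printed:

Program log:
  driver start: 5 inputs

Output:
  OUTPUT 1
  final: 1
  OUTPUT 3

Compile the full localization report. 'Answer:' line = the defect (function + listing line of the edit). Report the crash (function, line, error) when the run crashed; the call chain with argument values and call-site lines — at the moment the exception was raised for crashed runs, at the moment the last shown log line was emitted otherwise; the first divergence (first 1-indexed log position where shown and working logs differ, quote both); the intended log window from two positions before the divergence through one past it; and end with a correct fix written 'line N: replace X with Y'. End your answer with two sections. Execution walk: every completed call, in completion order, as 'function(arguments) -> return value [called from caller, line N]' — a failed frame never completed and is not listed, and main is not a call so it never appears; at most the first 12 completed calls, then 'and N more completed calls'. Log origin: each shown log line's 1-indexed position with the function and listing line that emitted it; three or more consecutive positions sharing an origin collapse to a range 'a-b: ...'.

Answer: the defect is in split_margin at line 37.
Key observation: Every logged value matches the working version; the printed result is what differs.
Call chain: main.
First divergence: none; the two logs match at every position.
Execution walk:
  resolve_slot([11, 1, 7, 1, 10]) -> 1  [called from mix_signals, line 21]
  map_offsets([11, 1, 7, 1, 10], 1) -> 28  [called from mix_signals, line 22]
  bind_quota(1, 28) -> 1  [called from mix_signals, line 23]
  mix_signals([11, 1, 7, 1, 10], 1) -> 1  [called from main, line 44]
  count_flags([11, 1, 7, 1, 10], 1) -> 1  [called from screen_input, line 31]
  screen_input([11, 1, 7, 1, 10], 1) -> 3  [called from main, line 45]
  split_margin(1, 3) -> 1  [called from main, line 46]
Origin of each log line:
  1: emitted by main (line 43)
A correct fix: line 37: replace `mark // mark` with `width // mark`.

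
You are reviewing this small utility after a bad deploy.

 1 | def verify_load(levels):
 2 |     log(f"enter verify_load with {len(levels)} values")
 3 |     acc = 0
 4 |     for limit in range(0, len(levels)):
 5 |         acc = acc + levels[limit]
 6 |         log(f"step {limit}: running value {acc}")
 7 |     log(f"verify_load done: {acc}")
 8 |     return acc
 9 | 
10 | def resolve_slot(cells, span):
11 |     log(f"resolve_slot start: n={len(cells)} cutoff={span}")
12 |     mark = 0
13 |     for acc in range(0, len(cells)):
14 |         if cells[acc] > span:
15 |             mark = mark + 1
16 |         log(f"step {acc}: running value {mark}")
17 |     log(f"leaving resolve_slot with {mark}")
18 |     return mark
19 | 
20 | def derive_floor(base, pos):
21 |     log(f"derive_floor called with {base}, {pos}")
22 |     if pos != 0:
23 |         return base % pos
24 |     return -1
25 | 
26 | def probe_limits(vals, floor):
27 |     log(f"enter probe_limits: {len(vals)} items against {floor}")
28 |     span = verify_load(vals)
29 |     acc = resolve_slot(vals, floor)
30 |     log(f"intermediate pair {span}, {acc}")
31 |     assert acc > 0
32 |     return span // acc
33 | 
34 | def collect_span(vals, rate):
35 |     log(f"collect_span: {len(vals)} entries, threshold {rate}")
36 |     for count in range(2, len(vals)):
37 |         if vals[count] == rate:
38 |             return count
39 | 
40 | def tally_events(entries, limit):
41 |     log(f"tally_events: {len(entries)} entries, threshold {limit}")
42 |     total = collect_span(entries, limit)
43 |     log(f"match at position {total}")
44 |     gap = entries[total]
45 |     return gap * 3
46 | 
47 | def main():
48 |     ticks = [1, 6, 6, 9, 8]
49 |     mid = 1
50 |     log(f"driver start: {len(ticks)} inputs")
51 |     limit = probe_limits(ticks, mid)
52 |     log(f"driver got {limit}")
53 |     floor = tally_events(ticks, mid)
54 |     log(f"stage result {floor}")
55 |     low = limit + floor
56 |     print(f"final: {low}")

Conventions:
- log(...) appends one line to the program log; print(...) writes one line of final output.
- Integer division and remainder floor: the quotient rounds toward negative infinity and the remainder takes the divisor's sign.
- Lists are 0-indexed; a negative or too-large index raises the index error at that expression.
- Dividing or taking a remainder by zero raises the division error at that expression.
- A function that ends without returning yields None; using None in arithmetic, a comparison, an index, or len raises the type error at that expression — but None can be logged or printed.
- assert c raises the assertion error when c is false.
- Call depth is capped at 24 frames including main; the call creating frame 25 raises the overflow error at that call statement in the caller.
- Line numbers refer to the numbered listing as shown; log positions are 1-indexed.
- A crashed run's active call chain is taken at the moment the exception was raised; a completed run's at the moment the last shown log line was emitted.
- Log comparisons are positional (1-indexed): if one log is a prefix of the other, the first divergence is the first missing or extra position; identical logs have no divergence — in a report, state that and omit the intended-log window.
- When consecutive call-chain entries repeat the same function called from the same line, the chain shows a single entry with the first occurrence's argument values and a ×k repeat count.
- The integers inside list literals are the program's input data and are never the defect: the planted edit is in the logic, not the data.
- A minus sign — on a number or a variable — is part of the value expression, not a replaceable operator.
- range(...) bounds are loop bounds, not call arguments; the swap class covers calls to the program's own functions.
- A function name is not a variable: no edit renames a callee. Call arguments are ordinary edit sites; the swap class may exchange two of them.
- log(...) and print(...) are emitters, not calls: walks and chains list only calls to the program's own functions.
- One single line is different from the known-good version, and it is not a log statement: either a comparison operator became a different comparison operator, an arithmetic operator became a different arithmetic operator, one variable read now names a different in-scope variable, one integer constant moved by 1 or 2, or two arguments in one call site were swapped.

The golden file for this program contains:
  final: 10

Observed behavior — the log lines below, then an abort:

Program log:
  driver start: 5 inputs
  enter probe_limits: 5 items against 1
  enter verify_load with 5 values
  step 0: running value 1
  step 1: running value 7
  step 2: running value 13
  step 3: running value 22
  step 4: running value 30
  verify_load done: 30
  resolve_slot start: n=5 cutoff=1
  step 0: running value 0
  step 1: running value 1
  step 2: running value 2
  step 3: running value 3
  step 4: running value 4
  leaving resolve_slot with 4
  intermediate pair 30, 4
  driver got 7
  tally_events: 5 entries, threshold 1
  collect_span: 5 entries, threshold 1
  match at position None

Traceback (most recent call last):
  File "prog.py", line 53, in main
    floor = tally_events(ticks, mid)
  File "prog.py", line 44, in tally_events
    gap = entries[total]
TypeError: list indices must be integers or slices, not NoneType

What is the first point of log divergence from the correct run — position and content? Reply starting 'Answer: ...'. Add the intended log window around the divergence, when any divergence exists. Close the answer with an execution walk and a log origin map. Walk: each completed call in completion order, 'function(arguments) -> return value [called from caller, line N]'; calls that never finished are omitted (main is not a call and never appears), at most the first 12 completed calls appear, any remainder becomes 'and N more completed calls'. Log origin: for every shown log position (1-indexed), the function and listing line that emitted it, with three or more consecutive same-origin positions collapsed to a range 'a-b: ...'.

Answer: position 21 — shown 'match at position None', intended 'match at position 0'.
Intended log window:
  19: tally_events: 5 entries, threshold 1
  20: collect_span: 5 entries, threshold 1
  21: match at position 0
  22: stage result 3
Execution walk:
  verify_load([1, 6, 6, 9, 8]) -> 30  [called from probe_limits, line 28]
  resolve_slot([1, 6, 6, 9, 8], 1) -> 4  [called from probe_limits, line 29]
  probe_limits([1, 6, 6, 9, 8], 1) -> 7  [called from main, line 51]
  collect_span([1, 6, 6, 9, 8], 1) -> None  [called from tally_events, line 42]
Log line origins:
  1: emitted by main (line 50)
  2: emitted by probe_limits (line 27)
  3: emitted by verify_load (line 2)
  4-8: emitted by verify_load (line 6)
  9: emitted by verify_load (line 7)
  10: emitted by resolve_slot (line 11)
  11-15: emitted by resolve_slot (line 16)
  16: emitted by resolve_slot (line 17)
  17: emitted by probe_limits (line 30)
  18: emitted by main (line 52)
  19: emitted by tally_events (line 41)
  20: emitted by collect_span (line 35)
  21: emitted by tally_events (line 43)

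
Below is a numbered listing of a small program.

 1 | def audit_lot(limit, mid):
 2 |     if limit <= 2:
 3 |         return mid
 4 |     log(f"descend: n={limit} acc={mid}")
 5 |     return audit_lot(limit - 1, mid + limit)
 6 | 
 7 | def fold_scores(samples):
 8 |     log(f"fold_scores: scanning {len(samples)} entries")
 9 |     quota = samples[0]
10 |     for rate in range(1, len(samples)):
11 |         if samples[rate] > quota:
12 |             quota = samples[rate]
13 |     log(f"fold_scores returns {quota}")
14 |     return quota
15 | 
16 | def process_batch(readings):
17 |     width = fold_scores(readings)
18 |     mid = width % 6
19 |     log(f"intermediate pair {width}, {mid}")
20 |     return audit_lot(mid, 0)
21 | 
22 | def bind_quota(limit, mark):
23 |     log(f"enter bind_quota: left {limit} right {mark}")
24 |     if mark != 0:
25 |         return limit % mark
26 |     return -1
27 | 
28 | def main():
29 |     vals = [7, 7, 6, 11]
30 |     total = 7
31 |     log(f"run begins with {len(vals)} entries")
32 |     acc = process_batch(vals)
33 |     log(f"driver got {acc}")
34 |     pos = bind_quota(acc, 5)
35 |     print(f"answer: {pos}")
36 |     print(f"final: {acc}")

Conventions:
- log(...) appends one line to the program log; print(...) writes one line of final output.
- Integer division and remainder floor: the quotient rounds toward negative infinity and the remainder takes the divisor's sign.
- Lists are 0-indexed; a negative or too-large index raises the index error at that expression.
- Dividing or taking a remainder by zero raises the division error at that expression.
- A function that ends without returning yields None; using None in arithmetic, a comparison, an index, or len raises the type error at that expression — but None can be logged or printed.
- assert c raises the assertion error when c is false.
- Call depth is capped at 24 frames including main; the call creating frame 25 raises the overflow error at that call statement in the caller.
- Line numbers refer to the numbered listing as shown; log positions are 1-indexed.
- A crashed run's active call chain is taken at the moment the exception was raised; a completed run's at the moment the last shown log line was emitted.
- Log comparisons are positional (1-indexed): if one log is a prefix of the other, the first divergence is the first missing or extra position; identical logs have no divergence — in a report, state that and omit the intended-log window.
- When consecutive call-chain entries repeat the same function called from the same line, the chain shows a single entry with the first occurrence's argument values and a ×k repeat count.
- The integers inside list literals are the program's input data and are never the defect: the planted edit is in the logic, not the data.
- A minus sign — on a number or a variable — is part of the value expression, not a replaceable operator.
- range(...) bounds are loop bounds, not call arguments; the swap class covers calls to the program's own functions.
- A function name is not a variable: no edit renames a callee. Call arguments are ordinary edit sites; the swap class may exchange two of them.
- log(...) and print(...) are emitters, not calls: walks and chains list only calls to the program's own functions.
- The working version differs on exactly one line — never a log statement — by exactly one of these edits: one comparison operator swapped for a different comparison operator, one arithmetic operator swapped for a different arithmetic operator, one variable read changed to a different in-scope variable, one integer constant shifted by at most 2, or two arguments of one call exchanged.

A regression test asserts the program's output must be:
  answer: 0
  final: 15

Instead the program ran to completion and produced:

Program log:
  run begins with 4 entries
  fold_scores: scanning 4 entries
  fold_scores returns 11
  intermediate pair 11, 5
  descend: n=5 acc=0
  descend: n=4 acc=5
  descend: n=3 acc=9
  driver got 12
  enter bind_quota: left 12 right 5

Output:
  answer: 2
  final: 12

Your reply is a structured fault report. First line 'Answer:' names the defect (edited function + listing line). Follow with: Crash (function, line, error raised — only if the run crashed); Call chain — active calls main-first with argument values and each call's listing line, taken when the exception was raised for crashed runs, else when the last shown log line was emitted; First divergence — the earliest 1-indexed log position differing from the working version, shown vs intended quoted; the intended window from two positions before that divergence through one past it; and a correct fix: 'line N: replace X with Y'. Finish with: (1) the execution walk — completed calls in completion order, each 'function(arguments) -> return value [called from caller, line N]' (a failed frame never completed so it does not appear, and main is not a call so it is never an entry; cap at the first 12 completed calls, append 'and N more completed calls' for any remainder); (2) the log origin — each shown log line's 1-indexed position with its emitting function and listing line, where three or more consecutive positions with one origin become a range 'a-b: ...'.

Answer: the defect is in audit_lot at line 2.
Key observation: The earliest visible damage is log position 8 — 'driver got 12' rather than the intended 'descend: n=2 acc=12'.
Call chain: main -> bind_quota(12, 5) (called at line 34).
First divergence: position 8 — shown 'driver got 12', intended 'descend: n=2 acc=12'.
Intended log window:
  6: descend: n=4 acc=5
  7: descend: n=3 acc=9
  8: descend: n=2 acc=12
  9: descend: n=1 acc=14
Execution walk:
  fold_scores([7, 7, 6, 11]) -> 11  [called from process_batch, line 17]
  audit_lot(2, 12) -> 12  [called from audit_lot, line 5]
  audit_lot(3, 9) -> 12  [called from audit_lot, line 5]
  audit_lot(4, 5) -> 12  [called from audit_lot, line 5]
  audit_lot(5, 0) -> 12  [called from process_batch, line 20]
  process_batch([7, 7, 6, 11]) -> 12  [called from main, line 32]
  bind_quota(12, 5) -> 2  [called from main, line 34]
Log origins:
  1 — main, line 31
  2 — fold_scores, line 8
  3 — fold_scores, line 13
  4 — process_batch, line 19
  5-7 — audit_lot, line 4
  8 — main, line 33
  9 — bind_quota, line 23
A correct fix: line 2: replace `2` with `0`.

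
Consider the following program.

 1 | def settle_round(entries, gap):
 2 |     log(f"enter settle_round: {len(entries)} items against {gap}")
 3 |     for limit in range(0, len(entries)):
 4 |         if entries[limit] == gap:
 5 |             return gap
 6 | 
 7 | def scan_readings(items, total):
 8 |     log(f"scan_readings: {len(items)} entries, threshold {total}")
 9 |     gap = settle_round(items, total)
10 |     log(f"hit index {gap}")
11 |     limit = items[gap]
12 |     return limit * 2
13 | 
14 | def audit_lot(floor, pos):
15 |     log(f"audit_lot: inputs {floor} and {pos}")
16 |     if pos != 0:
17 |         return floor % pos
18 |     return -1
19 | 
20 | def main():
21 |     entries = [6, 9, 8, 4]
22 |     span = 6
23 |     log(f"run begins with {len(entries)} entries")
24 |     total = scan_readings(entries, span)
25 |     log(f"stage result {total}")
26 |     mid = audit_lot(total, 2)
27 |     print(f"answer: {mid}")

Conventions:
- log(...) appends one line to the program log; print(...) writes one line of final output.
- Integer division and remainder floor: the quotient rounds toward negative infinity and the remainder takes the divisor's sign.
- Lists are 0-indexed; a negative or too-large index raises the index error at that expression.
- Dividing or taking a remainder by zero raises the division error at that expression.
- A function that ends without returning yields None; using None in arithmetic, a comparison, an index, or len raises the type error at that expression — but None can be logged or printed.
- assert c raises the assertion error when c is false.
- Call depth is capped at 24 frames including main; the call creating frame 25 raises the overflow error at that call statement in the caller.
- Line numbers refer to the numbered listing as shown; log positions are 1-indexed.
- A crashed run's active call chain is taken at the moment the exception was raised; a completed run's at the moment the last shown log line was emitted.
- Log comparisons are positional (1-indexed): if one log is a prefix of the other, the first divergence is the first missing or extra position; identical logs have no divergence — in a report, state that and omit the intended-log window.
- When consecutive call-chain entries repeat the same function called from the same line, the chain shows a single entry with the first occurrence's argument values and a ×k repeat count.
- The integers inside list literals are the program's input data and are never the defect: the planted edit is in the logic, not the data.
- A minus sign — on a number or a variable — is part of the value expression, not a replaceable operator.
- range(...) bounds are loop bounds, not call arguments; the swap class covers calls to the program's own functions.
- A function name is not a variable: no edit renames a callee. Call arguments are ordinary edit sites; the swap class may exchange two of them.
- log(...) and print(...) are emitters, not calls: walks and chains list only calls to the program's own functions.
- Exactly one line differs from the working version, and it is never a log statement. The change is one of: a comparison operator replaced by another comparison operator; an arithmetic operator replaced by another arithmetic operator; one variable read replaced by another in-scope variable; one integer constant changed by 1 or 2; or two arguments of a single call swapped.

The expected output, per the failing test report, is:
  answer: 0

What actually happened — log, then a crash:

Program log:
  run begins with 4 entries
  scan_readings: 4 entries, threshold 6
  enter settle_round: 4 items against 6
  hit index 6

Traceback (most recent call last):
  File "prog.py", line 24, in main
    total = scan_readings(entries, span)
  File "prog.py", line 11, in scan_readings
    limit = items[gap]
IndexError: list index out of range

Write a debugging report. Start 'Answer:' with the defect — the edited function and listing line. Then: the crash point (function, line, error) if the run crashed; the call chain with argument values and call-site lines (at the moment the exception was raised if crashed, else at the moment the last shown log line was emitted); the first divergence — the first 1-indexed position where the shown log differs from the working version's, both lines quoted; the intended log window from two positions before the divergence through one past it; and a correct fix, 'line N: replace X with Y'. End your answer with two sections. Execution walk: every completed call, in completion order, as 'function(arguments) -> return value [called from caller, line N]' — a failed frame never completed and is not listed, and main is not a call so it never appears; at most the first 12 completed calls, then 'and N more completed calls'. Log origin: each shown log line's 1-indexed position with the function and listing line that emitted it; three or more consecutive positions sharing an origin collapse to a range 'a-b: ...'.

Answer: the defect is in settle_round at line 5.
Key observation: Position 4 is the first bad log line: 'hit index 6' should read 'hit index 0'.
Crash: scan_readings, line 11, IndexError.
Call chain: main -> scan_readings([6, 9, 8, 4], 6) (called at line 24).
First divergence: position 4 — shown 'hit index 6', intended 'hit index 0'.
Intended log window:
  2: scan_readings: 4 entries, threshold 6
  3: enter settle_round: 4 items against 6
  4: hit index 0
  5: stage result 12
Execution walk:
  settle_round([6, 9, 8, 4], 6) -> 6  [called from scan_readings, line 9]
Log origin:
  1: emitted by main (line 23)
  2: emitted by scan_readings (line 8)
  3: emitted by settle_round (line 2)
  4: emitted by scan_readings (line 10)
A correct fix: line 5: replace `gap` with `limit`.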